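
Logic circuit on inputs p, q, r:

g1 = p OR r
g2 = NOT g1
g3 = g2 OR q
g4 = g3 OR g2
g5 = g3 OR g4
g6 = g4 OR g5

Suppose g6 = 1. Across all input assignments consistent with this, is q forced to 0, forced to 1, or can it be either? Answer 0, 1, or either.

either

Both values of q occur among assignments with g6 = 1:
  q=0: p=0, q=0, r=0
  q=1: p=0, q=1, r=0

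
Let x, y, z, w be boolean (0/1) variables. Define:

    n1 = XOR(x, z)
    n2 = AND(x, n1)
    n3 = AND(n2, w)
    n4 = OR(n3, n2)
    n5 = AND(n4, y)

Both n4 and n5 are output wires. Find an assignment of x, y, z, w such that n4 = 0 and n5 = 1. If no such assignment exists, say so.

Across all 16 input combinations, none give both n4 = 0 and n5 = 1.

no solution exists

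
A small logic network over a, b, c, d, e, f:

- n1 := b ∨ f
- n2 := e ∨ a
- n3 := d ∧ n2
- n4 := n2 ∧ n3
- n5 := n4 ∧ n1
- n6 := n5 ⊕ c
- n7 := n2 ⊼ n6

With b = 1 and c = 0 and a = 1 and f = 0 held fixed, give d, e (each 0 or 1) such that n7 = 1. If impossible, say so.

d=0 e=0

n7 = n2 ⊼ n6 must be 1, so at least one of n2, n6 is 0.
Check with b = 1 and c = 0 and a = 1 and f = 0 and d=0, e=0:
n1 = b ∨ f = 1 ∨ 0 = 1
n2 = e ∨ a = 0 ∨ 1 = 1
n3 = d ∧ n2 = 0 ∧ 1 = 0
n4 = n2 ∧ n3 = 1 ∧ 0 = 0
n5 = n4 ∧ n1 = 0 ∧ 1 = 0
n6 = n5 ⊕ c = 0 ⊕ 0 = 0
n7 = n2 ⊼ n6 = 1 ⊼ 0 = 1
So n7 = 1.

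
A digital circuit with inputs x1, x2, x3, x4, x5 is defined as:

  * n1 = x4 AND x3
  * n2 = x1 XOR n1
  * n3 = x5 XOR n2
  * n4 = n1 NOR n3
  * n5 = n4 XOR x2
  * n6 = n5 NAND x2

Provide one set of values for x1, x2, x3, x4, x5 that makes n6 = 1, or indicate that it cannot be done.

x1=1, x2=0, x3=1, x4=0, x5=0

n6 = n5 NAND x2 must be 1, so at least one of n5, x2 is 0.
Check with x1=1, x2=0, x3=1, x4=0, x5=0:
n1 = x4 AND x3 = 0 AND 1 = 0
n2 = x1 XOR n1 = 1 XOR 0 = 1
n3 = x5 XOR n2 = 0 XOR 1 = 1
n4 = n1 NOR n3 = 0 NOR 1 = 0
n5 = n4 XOR x2 = 0 XOR 0 = 0
n6 = n5 NAND x2 = 0 NAND 0 = 1
So n6 = 1 as required.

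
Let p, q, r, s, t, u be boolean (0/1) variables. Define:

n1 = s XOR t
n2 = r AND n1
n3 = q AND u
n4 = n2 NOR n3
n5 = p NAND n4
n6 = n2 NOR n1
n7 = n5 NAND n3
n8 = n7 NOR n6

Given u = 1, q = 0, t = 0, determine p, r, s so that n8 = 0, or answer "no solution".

Check with u = 1, q = 0, t = 0 and p=1, r=0, s=1:
n1 = s XOR t = 1 XOR 0 = 1
n2 = r AND n1 = 0 AND 1 = 0
n3 = q AND u = 0 AND 1 = 0
n4 = n2 NOR n3 = 0 NOR 0 = 1
n5 = p NAND n4 = 1 NAND 1 = 0
n6 = n2 NOR n1 = 0 NOR 1 = 0
n7 = n5 NAND n3 = 0 NAND 0 = 1
n8 = n7 NOR n6 = 1 NOR 0 = 0
So n8 = 0.

p=1, r=0, s=1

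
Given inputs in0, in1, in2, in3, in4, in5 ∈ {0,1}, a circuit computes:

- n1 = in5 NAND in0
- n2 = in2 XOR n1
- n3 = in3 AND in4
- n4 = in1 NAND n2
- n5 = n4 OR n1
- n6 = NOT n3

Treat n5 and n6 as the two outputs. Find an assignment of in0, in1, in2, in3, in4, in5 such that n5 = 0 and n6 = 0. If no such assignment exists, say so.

in0=1, in1=1, in2=1, in3=1, in4=1, in5=1

Check with in0=1, in1=1, in2=1, in3=1, in4=1, in5=1:
n1 = in5 NAND in0 = 1 NAND 1 = 0
n2 = in2 XOR n1 = 1 XOR 0 = 1
n3 = in3 AND in4 = 1 AND 1 = 1
n4 = in1 NAND n2 = 1 NAND 1 = 0
n5 = n4 OR n1 = 0 OR 0 = 0
n6 = NOT n3 = NOT 1 = 0
So n5 = 0 and n6 = 0.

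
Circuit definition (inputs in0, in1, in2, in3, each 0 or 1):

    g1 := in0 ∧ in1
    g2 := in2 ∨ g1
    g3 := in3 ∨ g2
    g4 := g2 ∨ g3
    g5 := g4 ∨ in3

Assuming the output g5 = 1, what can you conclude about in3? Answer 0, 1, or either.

either

Both values of in3 occur among assignments with g5 = 1:
  in3=0: in0=0, in1=0, in2=1, in3=0
  in3=1: in0=0, in1=0, in2=0, in3=1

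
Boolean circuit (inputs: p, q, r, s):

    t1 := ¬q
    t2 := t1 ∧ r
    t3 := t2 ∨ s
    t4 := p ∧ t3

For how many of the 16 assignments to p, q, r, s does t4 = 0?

11

t4 = p ∧ t3 must be 0, so at least one of p, t3 is 0.
Enumerating the 16 input combinations, 11 give t4 = 0 and 5 give t4 = 1.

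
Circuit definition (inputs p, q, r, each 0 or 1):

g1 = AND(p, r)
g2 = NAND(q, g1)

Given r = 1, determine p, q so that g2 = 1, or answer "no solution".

g2 = NAND(q, g1) must be 1, so at least one of q, g1 is 0.
Check with r = 1 and p=0, q=1:
g1 = AND(p, r) = AND(0, 1) = 0
g2 = NAND(q, g1) = NAND(1, 0) = 1
So g2 = 1.

p=0, q=1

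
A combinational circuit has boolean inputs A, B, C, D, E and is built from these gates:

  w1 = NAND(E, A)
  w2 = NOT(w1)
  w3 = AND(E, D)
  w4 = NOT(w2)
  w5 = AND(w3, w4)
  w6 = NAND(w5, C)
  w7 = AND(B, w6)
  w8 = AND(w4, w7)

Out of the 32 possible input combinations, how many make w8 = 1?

11

w8 = AND(w4, w7) must be 1, so both w4 = 1 and w7 = 1.
w4 = NOT(w2) must be 1, so w2 = 0.
w7 = AND(B, w6) must be 1, so both B = 1 and w6 = 1.
Enumerating the 32 input combinations, 11 give w8 = 1 and 21 give w8 = 0.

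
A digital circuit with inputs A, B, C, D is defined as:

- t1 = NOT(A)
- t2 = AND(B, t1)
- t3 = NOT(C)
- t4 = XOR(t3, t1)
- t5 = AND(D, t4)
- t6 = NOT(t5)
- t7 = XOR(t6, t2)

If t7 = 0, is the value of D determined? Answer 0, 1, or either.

either

Both values of D occur among assignments with t7 = 0:
  D=0: A=0, B=1, C=0, D=0
  D=1: A=0, B=0, C=1, D=1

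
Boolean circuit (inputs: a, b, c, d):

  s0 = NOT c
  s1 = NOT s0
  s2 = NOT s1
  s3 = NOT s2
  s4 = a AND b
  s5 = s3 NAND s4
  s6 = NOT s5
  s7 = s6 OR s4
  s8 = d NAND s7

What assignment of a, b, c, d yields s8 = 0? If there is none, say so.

a=1, b=1, c=1, d=1

s8 = d NAND s7 must be 0, so both d = 1 and s7 = 1.
Check with a=1, b=1, c=1, d=1:
s0 = NOT c = NOT 1 = 0
s1 = NOT s0 = NOT 0 = 1
s2 = NOT s1 = NOT 1 = 0
s3 = NOT s2 = NOT 0 = 1
s4 = a AND b = 1 AND 1 = 1
s5 = s3 NAND s4 = 1 NAND 1 = 0
s6 = NOT s5 = NOT 0 = 1
s7 = s6 OR s4 = 1 OR 1 = 1
s8 = d NAND s7 = 1 NAND 1 = 0
So s8 = 0 as required.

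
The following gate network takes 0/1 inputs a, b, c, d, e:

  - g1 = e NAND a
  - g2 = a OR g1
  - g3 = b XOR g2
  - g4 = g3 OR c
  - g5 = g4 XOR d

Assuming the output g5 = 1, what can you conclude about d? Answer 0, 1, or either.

Both values of d occur among assignments with g5 = 1:
  d=0: a=0, b=0, c=0, d=0, e=0
  d=1: a=0, b=1, c=0, d=1, e=0

either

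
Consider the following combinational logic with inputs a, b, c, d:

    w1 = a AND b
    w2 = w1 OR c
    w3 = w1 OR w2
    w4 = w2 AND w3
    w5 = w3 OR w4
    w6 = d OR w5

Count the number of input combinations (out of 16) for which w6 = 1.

13

w6 = d OR w5 must be 1, so at least one of d, w5 is 1.
Enumerating the 16 input combinations, 13 give w6 = 1 and 3 give w6 = 0.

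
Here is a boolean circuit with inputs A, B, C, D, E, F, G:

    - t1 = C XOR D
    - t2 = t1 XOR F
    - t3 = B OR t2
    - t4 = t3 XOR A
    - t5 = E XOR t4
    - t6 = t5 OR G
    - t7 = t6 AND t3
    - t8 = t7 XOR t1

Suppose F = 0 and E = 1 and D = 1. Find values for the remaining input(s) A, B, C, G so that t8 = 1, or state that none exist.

t8 = t7 XOR t1 must be 1, so t7 and t1 differ.
Check with F = 0 and E = 1 and D = 1 and A=1, B=1, C=1, G=0:
t1 = C XOR D = 1 XOR 1 = 0
t2 = t1 XOR F = 0 XOR 0 = 0
t3 = B OR t2 = 1 OR 0 = 1
t4 = t3 XOR A = 1 XOR 1 = 0
t5 = E XOR t4 = 1 XOR 0 = 1
t6 = t5 OR G = 1 OR 0 = 1
t7 = t6 AND t3 = 1 AND 1 = 1
t8 = t7 XOR t1 = 1 XOR 0 = 1
So t8 = 1.

A=1, B=1, C=1, G=0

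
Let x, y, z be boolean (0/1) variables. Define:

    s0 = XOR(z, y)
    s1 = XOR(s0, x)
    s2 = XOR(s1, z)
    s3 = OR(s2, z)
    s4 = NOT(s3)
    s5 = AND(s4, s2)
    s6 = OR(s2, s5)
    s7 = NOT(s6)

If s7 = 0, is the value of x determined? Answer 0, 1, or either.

Both values of x occur among assignments with s7 = 0:
  x=0: x=0, y=1, z=0
  x=1: x=1, y=0, z=0

either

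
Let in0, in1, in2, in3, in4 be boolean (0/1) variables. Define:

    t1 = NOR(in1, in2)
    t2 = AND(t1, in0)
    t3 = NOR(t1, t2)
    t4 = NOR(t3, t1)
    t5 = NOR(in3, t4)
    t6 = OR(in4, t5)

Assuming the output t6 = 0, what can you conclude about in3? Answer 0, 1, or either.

t6 = OR(in4, t5) must be 0, so both in4 = 0 and t5 = 0.
Every assignment with t6 = 0 has in3 = 1; there are 8 such assignment(s).

1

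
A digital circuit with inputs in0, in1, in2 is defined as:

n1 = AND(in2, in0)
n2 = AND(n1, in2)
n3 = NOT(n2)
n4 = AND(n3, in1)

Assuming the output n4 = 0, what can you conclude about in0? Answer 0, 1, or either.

Both values of in0 occur among assignments with n4 = 0:
  in0=0: in0=0, in1=0, in2=0
  in0=1: in0=1, in1=0, in2=0

either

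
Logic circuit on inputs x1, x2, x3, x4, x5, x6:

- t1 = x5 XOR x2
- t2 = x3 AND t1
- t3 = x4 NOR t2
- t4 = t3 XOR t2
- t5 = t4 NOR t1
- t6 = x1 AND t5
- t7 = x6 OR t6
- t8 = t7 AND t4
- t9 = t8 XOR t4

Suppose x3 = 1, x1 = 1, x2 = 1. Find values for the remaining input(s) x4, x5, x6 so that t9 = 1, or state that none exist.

x4=1, x5=0, x6=0

t9 = t8 XOR t4 must be 1, so t8 and t4 differ.
Check with x3 = 1, x1 = 1, x2 = 1 and x4=1, x5=0, x6=0:
t1 = x5 XOR x2 = 0 XOR 1 = 1
t2 = x3 AND t1 = 1 AND 1 = 1
t3 = x4 NOR t2 = 1 NOR 1 = 0
t4 = t3 XOR t2 = 0 XOR 1 = 1
t5 = t4 NOR t1 = 1 NOR 1 = 0
t6 = x1 AND t5 = 1 AND 0 = 0
t7 = x6 OR t6 = 0 OR 0 = 0
t8 = t7 AND t4 = 0 AND 1 = 0
t9 = t8 XOR t4 = 0 XOR 1 = 1
So t9 = 1.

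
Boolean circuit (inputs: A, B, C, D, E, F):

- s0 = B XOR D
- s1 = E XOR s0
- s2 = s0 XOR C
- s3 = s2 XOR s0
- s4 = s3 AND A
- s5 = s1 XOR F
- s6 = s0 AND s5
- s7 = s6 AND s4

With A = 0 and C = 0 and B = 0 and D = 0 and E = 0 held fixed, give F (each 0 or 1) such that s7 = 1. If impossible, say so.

no solution exists

With A = 0 and C = 0 and B = 0 and D = 0 and E = 0 fixed, none of the 2 settings of F give s7 = 1.
For example, with F=1:
s0 = B XOR D = 0 XOR 0 = 0
s1 = E XOR s0 = 0 XOR 0 = 0
s2 = s0 XOR C = 0 XOR 0 = 0
s3 = s2 XOR s0 = 0 XOR 0 = 0
s4 = s3 AND A = 0 AND 0 = 0
s5 = s1 XOR F = 0 XOR 1 = 1
s6 = s0 AND s5 = 0 AND 1 = 0
s7 = s6 AND s4 = 0 AND 0 = 0
giving s7 = 0 ≠ 1.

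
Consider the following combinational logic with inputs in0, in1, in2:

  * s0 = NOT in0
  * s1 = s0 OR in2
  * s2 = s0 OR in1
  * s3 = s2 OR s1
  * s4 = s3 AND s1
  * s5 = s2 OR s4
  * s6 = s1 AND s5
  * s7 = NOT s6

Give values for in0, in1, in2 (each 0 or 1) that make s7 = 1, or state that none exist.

in0=1 in1=0 in2=0

Check with in0=1 in1=0 in2=0:
s0 = NOT in0 = NOT 1 = 0
s1 = s0 OR in2 = 0 OR 0 = 0
s2 = s0 OR in1 = 0 OR 0 = 0
s3 = s2 OR s1 = 0 OR 0 = 0
s4 = s3 AND s1 = 0 AND 0 = 0
s5 = s2 OR s4 = 0 OR 0 = 0
s6 = s1 AND s5 = 0 AND 0 = 0
s7 = NOT s6 = NOT 0 = 1
So s7 = 1 as required.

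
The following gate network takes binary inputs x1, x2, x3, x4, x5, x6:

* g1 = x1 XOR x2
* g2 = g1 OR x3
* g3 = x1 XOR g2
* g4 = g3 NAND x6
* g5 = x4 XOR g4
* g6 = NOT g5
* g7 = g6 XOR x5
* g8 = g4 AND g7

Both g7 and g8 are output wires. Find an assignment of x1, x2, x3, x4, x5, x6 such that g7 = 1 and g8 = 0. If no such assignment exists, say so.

Check with x1=0, x2=0, x3=1, x4=1, x5=1, x6=1:
g1 = x1 XOR x2 = 0 XOR 0 = 0
g2 = g1 OR x3 = 0 OR 1 = 1
g3 = x1 XOR g2 = 0 XOR 1 = 1
g4 = g3 NAND x6 = 1 NAND 1 = 0
g5 = x4 XOR g4 = 1 XOR 0 = 1
g6 = NOT g5 = NOT 1 = 0
g7 = g6 XOR x5 = 0 XOR 1 = 1
g8 = g4 AND g7 = 0 AND 1 = 0
So g7 = 1 and g8 = 0.

x1=0, x2=0, x3=1, x4=1, x5=1, x6=1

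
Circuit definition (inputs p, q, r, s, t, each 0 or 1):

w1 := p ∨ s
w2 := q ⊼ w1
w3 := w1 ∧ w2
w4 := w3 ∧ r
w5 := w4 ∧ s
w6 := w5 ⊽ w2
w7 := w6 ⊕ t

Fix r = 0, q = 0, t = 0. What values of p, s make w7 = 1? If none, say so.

no solution exists

With r = 0, q = 0, t = 0 fixed, none of the 4 settings of p, s give w7 = 1.
For example, with p=1, s=1:
w1 = p ∨ s = 1 ∨ 1 = 1
w2 = q ⊼ w1 = 0 ⊼ 1 = 1
w3 = w1 ∧ w2 = 1 ∧ 1 = 1
w4 = w3 ∧ r = 1 ∧ 0 = 0
w5 = w4 ∧ s = 0 ∧ 1 = 0
w6 = w5 ⊽ w2 = 0 ⊽ 1 = 0
w7 = w6 ⊕ t = 0 ⊕ 0 = 0
giving w7 = 0 ≠ 1.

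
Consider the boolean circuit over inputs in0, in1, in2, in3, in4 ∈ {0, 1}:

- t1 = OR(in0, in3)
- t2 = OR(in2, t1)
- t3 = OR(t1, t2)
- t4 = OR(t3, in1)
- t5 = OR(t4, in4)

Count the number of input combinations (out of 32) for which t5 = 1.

t5 = OR(t4, in4) must be 1, so at least one of t4, in4 is 1.
Enumerating the 32 input combinations, 31 give t5 = 1 and 1 give t5 = 0.

31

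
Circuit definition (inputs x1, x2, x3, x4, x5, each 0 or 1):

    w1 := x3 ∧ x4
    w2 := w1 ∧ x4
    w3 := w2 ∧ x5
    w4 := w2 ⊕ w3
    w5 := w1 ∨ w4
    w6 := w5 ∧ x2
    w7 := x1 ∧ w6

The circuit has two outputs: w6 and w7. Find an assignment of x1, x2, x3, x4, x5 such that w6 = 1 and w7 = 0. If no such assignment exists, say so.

x1=0, x2=1, x3=1, x4=1, x5=1

Check with x1=0, x2=1, x3=1, x4=1, x5=1:
w1 = x3 ∧ x4 = 1 ∧ 1 = 1
w2 = w1 ∧ x4 = 1 ∧ 1 = 1
w3 = w2 ∧ x5 = 1 ∧ 1 = 1
w4 = w2 ⊕ w3 = 1 ⊕ 1 = 0
w5 = w1 ∨ w4 = 1 ∨ 0 = 1
w6 = w5 ∧ x2 = 1 ∧ 1 = 1
w7 = x1 ∧ w6 = 0 ∧ 1 = 0
So w6 = 1 and w7 = 0.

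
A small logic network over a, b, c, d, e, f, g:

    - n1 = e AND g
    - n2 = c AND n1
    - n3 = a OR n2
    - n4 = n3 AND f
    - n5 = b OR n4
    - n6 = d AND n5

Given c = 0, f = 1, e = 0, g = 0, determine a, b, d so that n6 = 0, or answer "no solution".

n6 = d AND n5 must be 0, so at least one of d, n5 is 0.
Check with c = 0, f = 1, e = 0, g = 0 and a=1, b=1, d=0:
n1 = e AND g = 0 AND 0 = 0
n2 = c AND n1 = 0 AND 0 = 0
n3 = a OR n2 = 1 OR 0 = 1
n4 = n3 AND f = 1 AND 1 = 1
n5 = b OR n4 = 1 OR 1 = 1
n6 = d AND n5 = 0 AND 1 = 0
So n6 = 0.

a=1 b=1 d=0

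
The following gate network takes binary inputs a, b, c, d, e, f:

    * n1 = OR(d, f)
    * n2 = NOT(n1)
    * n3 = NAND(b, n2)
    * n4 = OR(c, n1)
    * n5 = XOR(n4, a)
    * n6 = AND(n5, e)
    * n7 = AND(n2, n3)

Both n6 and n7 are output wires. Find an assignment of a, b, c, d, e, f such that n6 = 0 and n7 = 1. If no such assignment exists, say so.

a=0, b=0, c=1, d=0, e=0, f=0

Check with a=0, b=0, c=1, d=0, e=0, f=0:
n1 = OR(d, f) = OR(0, 0) = 0
n2 = NOT(n1) = NOT 0 = 1
n3 = NAND(b, n2) = NAND(0, 1) = 1
n4 = OR(c, n1) = OR(1, 0) = 1
n5 = XOR(n4, a) = XOR(1, 0) = 1
n6 = AND(n5, e) = AND(1, 0) = 0
n7 = AND(n2, n3) = AND(1, 1) = 1
So n6 = 0 and n7 = 1.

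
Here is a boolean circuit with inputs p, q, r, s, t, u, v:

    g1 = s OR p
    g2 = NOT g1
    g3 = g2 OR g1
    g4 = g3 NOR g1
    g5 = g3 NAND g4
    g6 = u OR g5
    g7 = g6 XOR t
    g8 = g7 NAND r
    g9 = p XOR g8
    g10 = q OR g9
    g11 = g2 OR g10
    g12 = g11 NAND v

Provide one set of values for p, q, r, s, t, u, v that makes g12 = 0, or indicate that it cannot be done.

p=0, q=1, r=0, s=1, t=1, u=1, v=1

Check with p=0, q=1, r=0, s=1, t=1, u=1, v=1:
g1 = s OR p = 1 OR 0 = 1
g2 = NOT g1 = NOT 1 = 0
g3 = g2 OR g1 = 0 OR 1 = 1
g4 = g3 NOR g1 = 1 NOR 1 = 0
g5 = g3 NAND g4 = 1 NAND 0 = 1
g6 = u OR g5 = 1 OR 1 = 1
g7 = g6 XOR t = 1 XOR 1 = 0
g8 = g7 NAND r = 0 NAND 0 = 1
g9 = p XOR g8 = 0 XOR 1 = 1
g10 = q OR g9 = 1 OR 1 = 1
g11 = g2 OR g10 = 0 OR 1 = 1
g12 = g11 NAND v = 1 NAND 1 = 0
So g12 = 0 as required.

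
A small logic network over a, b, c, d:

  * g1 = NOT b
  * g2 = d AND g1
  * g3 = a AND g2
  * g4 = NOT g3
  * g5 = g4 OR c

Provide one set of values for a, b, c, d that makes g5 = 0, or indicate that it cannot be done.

a=1 b=0 c=0 d=1

g5 = g4 OR c must be 0, so both g4 = 0 and c = 0.
g4 = NOT g3 must be 0, so g3 = 1.
g3 = a AND g2 must be 1, so both a = 1 and g2 = 1.
Check with a=1 b=0 c=0 d=1:
g1 = NOT b = NOT 0 = 1
g2 = d AND g1 = 1 AND 1 = 1
g3 = a AND g2 = 1 AND 1 = 1
g4 = NOT g3 = NOT 1 = 0
g5 = g4 OR c = 0 OR 0 = 0
So g5 = 0 as required.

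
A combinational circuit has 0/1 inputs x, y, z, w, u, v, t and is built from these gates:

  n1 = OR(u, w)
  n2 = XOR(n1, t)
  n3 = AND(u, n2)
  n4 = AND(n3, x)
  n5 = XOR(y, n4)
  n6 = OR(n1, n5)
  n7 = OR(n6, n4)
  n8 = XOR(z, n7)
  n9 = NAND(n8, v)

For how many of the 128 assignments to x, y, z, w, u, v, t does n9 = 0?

n9 = NAND(n8, v) must be 0, so both n8 = 1 and v = 1.
n8 = XOR(z, n7) must be 1, so z and n7 differ.
Enumerating the 128 input combinations, 32 give n9 = 0 and 96 give n9 = 1.

32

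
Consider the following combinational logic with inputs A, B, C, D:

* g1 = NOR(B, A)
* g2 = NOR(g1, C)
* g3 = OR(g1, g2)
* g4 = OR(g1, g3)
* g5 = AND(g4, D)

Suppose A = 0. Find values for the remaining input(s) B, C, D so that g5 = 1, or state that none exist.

Check with A = 0 and B=1, C=0, D=1:
g1 = NOR(B, A) = NOR(1, 0) = 0
g2 = NOR(g1, C) = NOR(0, 0) = 1
g3 = OR(g1, g2) = OR(0, 1) = 1
g4 = OR(g1, g3) = OR(0, 1) = 1
g5 = AND(g4, D) = AND(1, 1) = 1
So g5 = 1.

B=1, C=0, D=1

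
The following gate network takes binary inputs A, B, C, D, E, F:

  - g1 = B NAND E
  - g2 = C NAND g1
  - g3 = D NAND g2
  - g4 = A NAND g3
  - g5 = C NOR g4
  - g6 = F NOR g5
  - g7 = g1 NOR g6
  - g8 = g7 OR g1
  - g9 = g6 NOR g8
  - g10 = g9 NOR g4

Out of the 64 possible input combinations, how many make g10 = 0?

g10 = g9 NOR g4 must be 0, so at least one of g9, g4 is 1.
Enumerating the 64 input combinations, 42 give g10 = 0 and 22 give g10 = 1.

42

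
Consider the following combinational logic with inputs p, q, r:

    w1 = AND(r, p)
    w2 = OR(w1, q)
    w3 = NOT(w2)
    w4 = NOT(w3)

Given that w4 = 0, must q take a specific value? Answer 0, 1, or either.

0

w4 = NOT(w3) must be 0, so w3 = 1.
w3 = NOT(w2) must be 1, so w2 = 0.
w2 = OR(w1, q) must be 0, so both w1 = 0 and q = 0.
Every assignment with w4 = 0 has q = 0; there are 3 such assignment(s).
  p=0, q=0, r=0
  p=0, q=0, r=1
  p=1, q=0, r=0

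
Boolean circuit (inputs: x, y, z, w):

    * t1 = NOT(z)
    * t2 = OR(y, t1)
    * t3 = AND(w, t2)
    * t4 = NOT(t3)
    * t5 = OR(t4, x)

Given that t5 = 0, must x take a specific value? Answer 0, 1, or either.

t5 = OR(t4, x) must be 0, so both t4 = 0 and x = 0.
t4 = NOT(t3) must be 0, so t3 = 1.
Every assignment with t5 = 0 has x = 0; there are 3 such assignment(s).
  x=0, y=0, z=0, w=1
  x=0, y=1, z=0, w=1
  x=0, y=1, z=1, w=1

0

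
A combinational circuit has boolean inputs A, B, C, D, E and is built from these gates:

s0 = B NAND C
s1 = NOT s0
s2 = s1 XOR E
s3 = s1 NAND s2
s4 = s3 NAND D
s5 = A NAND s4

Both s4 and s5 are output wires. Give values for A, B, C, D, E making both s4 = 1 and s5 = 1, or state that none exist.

Check with A=0, B=1, C=0, D=0, E=1:
s0 = B NAND C = 1 NAND 0 = 1
s1 = NOT s0 = NOT 1 = 0
s2 = s1 XOR E = 0 XOR 1 = 1
s3 = s1 NAND s2 = 0 NAND 1 = 1
s4 = s3 NAND D = 1 NAND 0 = 1
s5 = A NAND s4 = 0 NAND 1 = 1
So s4 = 1 and s5 = 1.

A=0, B=1, C=0, D=0, E=1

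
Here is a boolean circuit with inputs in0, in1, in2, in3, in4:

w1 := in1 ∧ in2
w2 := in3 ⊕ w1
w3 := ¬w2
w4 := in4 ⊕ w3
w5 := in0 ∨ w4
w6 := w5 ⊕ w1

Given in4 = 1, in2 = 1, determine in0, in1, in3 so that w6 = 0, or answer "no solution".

w6 = w5 ⊕ w1 must be 0, so w5 and w1 are equal.
Check with in4 = 1, in2 = 1 and in0=1, in1=1, in3=0:
w1 = in1 ∧ in2 = 1 ∧ 1 = 1
w2 = in3 ⊕ w1 = 0 ⊕ 1 = 1
w3 = ¬w2 = ¬1 = 0
w4 = in4 ⊕ w3 = 1 ⊕ 0 = 1
w5 = in0 ∨ w4 = 1 ∨ 1 = 1
w6 = w5 ⊕ w1 = 1 ⊕ 1 = 0
So w6 = 0.

in0=1, in1=1, in3=0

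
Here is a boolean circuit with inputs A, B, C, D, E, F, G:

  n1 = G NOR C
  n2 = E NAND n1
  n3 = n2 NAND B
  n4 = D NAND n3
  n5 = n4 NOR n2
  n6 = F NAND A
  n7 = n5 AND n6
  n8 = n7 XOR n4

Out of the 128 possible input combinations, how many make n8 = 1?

98

n8 = n7 XOR n4 must be 1, so n7 and n4 differ.
Enumerating the 128 input combinations, 98 give n8 = 1 and 30 give n8 = 0.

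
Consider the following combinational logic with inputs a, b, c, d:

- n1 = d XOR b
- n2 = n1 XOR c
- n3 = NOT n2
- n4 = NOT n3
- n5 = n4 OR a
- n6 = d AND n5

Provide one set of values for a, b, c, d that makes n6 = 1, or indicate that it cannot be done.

a=0, b=1, c=1, d=1

Check with a=0, b=1, c=1, d=1:
n1 = d XOR b = 1 XOR 1 = 0
n2 = n1 XOR c = 0 XOR 1 = 1
n3 = NOT n2 = NOT 1 = 0
n4 = NOT n3 = NOT 0 = 1
n5 = n4 OR a = 1 OR 0 = 1
n6 = d AND n5 = 1 AND 1 = 1
So n6 = 1 as required.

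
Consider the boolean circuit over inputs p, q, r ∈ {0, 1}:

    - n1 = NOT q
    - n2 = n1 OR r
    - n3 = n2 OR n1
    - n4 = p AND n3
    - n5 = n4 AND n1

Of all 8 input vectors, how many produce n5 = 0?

n5 = n4 AND n1 must be 0, so at least one of n4, n1 is 0.
Enumerating the 8 input combinations, 6 give n5 = 0 and 2 give n5 = 1.

6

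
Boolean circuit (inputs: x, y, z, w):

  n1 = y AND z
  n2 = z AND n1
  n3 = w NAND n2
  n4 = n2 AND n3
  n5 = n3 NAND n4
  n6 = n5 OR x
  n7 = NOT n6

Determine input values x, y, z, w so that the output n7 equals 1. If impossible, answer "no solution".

Check with x=0, y=1, z=1, w=0:
n1 = y AND z = 1 AND 1 = 1
n2 = z AND n1 = 1 AND 1 = 1
n3 = w NAND n2 = 0 NAND 1 = 1
n4 = n2 AND n3 = 1 AND 1 = 1
n5 = n3 NAND n4 = 1 NAND 1 = 0
n6 = n5 OR x = 0 OR 0 = 0
n7 = NOT n6 = NOT 0 = 1
So n7 = 1 as required.

x=0, y=1, z=1, w=0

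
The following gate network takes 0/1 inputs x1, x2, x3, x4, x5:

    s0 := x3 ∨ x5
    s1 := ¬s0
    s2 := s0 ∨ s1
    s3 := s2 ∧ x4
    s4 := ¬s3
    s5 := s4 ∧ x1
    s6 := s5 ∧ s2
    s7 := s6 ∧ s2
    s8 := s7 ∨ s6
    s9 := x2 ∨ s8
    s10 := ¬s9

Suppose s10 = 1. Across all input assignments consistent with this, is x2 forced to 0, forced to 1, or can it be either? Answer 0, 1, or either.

s10 = ¬s9 must be 1, so s9 = 0.
Every assignment with s10 = 1 has x2 = 0; there are 12 such assignment(s).

0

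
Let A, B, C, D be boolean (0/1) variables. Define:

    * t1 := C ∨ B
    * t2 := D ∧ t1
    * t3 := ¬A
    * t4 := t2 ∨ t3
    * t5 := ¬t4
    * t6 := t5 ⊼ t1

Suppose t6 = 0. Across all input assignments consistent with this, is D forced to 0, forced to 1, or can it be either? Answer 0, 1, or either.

0

t6 = t5 ⊼ t1 must be 0, so both t5 = 1 and t1 = 1.
Every assignment with t6 = 0 has D = 0; there are 3 such assignment(s).
  A=1, B=0, C=1, D=0
  A=1, B=1, C=0, D=0
  A=1, B=1, C=1, D=0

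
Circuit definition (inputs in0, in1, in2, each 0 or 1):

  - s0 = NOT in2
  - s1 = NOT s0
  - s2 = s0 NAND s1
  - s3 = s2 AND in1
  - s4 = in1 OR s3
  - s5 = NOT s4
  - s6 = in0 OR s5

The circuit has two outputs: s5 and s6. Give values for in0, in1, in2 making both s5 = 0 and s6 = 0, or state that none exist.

in0=0, in1=1, in2=0

Check with in0=0, in1=1, in2=0:
s0 = NOT in2 = NOT 0 = 1
s1 = NOT s0 = NOT 1 = 0
s2 = s0 NAND s1 = 1 NAND 0 = 1
s3 = s2 AND in1 = 1 AND 1 = 1
s4 = in1 OR s3 = 1 OR 1 = 1
s5 = NOT s4 = NOT 1 = 0
s6 = in0 OR s5 = 0 OR 0 = 0
So s5 = 0 and s6 = 0.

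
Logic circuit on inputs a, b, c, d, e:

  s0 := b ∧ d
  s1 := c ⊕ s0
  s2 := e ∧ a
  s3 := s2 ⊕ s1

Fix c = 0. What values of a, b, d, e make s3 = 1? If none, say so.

s3 = s2 ⊕ s1 must be 1, so s2 and s1 differ.
Check with c = 0 and a=1, b=1, d=1, e=0:
s0 = b ∧ d = 1 ∧ 1 = 1
s1 = c ⊕ s0 = 0 ⊕ 1 = 1
s2 = e ∧ a = 0 ∧ 1 = 0
s3 = s2 ⊕ s1 = 0 ⊕ 1 = 1
So s3 = 1.

a=1 b=1 d=1 e=0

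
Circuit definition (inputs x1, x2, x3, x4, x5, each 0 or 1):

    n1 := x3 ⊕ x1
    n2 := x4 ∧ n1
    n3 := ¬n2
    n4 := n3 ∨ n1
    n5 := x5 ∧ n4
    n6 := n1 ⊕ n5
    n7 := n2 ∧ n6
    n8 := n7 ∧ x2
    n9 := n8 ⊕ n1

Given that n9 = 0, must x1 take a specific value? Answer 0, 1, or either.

either

Both values of x1 occur among assignments with n9 = 0:
  x1=0: x1=0, x2=0, x3=0, x4=0, x5=0
  x1=1: x1=1, x2=0, x3=1, x4=0, x5=0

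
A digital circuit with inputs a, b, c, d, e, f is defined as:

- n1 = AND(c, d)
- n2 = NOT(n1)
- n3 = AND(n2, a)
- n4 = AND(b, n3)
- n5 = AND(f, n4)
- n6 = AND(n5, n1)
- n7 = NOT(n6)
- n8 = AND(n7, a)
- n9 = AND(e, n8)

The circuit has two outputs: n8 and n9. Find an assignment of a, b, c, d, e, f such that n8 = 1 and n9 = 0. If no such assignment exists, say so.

a=1 b=0 c=1 d=0 e=0 f=0

Check with a=1 b=0 c=1 d=0 e=0 f=0:
n1 = AND(c, d) = AND(1, 0) = 0
n2 = NOT(n1) = NOT 0 = 1
n3 = AND(n2, a) = AND(1, 1) = 1
n4 = AND(b, n3) = AND(0, 1) = 0
n5 = AND(f, n4) = AND(0, 0) = 0
n6 = AND(n5, n1) = AND(0, 0) = 0
n7 = NOT(n6) = NOT 0 = 1
n8 = AND(n7, a) = AND(1, 1) = 1
n9 = AND(e, n8) = AND(0, 1) = 0
So n8 = 1 and n9 = 0.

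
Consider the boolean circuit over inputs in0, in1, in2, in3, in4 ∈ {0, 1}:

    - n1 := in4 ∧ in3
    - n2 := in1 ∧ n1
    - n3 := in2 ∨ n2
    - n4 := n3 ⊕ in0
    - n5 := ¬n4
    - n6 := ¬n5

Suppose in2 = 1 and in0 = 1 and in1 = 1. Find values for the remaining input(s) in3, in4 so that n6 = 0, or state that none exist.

Check with in2 = 1 and in0 = 1 and in1 = 1 and in3=1, in4=0:
n1 = in4 ∧ in3 = 0 ∧ 1 = 0
n2 = in1 ∧ n1 = 1 ∧ 0 = 0
n3 = in2 ∨ n2 = 1 ∨ 0 = 1
n4 = n3 ⊕ in0 = 1 ⊕ 1 = 0
n5 = ¬n4 = ¬0 = 1
n6 = ¬n5 = ¬1 = 0
So n6 = 0.

in3=1, in4=0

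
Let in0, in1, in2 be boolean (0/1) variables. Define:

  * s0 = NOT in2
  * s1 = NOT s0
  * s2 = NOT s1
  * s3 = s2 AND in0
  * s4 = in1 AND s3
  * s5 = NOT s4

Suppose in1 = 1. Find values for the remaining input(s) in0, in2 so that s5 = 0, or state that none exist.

Check with in1 = 1 and in0=1, in2=0:
s0 = NOT in2 = NOT 0 = 1
s1 = NOT s0 = NOT 1 = 0
s2 = NOT s1 = NOT 0 = 1
s3 = s2 AND in0 = 1 AND 1 = 1
s4 = in1 AND s3 = 1 AND 1 = 1
s5 = NOT s4 = NOT 1 = 0
So s5 = 0.

in0=1 in2=0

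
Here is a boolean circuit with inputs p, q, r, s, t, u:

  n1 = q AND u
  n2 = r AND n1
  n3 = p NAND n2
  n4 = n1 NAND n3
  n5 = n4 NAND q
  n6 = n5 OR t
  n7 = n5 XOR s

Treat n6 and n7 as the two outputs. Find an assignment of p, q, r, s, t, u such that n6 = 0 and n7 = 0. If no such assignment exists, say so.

p=1, q=1, r=1, s=0, t=0, u=1

Check with p=1, q=1, r=1, s=0, t=0, u=1:
n1 = q AND u = 1 AND 1 = 1
n2 = r AND n1 = 1 AND 1 = 1
n3 = p NAND n2 = 1 NAND 1 = 0
n4 = n1 NAND n3 = 1 NAND 0 = 1
n5 = n4 NAND q = 1 NAND 1 = 0
n6 = n5 OR t = 0 OR 0 = 0
n7 = n5 XOR s = 0 XOR 0 = 0
So n6 = 0 and n7 = 0.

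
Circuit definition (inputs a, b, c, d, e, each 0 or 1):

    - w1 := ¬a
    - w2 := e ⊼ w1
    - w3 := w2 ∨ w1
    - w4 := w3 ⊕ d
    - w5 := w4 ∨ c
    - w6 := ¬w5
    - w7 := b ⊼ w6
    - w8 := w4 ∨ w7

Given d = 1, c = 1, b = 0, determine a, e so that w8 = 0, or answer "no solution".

With d = 1, c = 1, b = 0 fixed, none of the 4 settings of a, e give w8 = 0.
For example, with a=0, e=0:
w1 = ¬a = ¬0 = 1
w2 = e ⊼ w1 = 0 ⊼ 1 = 1
w3 = w2 ∨ w1 = 1 ∨ 1 = 1
w4 = w3 ⊕ d = 1 ⊕ 1 = 0
w5 = w4 ∨ c = 0 ∨ 1 = 1
w6 = ¬w5 = ¬1 = 0
w7 = b ⊼ w6 = 0 ⊼ 0 = 1
w8 = w4 ∨ w7 = 0 ∨ 1 = 1
giving w8 = 1 ≠ 0.

no solution exists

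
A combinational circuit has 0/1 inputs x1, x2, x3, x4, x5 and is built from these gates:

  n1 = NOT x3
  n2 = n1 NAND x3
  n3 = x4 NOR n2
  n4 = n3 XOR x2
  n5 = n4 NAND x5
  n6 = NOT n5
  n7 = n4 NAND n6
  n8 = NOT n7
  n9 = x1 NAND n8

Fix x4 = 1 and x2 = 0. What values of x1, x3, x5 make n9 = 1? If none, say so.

n9 = x1 NAND n8 must be 1, so at least one of x1, n8 is 0.
Check with x4 = 1 and x2 = 0 and x1=0, x3=1, x5=1:
n1 = NOT x3 = NOT 1 = 0
n2 = n1 NAND x3 = 0 NAND 1 = 1
n3 = x4 NOR n2 = 1 NOR 1 = 0
n4 = n3 XOR x2 = 0 XOR 0 = 0
n5 = n4 NAND x5 = 0 NAND 1 = 1
n6 = NOT n5 = NOT 1 = 0
n7 = n4 NAND n6 = 0 NAND 0 = 1
n8 = NOT n7 = NOT 1 = 0
n9 = x1 NAND n8 = 0 NAND 0 = 1
So n9 = 1.

x1=0 x3=1 x5=1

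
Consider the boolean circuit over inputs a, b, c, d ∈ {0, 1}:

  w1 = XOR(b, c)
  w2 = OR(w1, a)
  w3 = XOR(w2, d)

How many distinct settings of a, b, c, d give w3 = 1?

w3 = XOR(w2, d) must be 1, so w2 and d differ.
Enumerating the 16 input combinations, 8 give w3 = 1 and 8 give w3 = 0.

8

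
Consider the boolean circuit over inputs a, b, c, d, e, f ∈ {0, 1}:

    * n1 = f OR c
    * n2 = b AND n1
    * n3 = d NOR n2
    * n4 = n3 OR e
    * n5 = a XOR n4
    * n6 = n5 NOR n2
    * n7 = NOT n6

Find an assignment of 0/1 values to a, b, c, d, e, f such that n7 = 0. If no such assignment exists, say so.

n7 = NOT n6 must be 0, so n6 = 1.
n6 = n5 NOR n2 must be 1, so both n5 = 0 and n2 = 0.
Check with a=1 b=1 c=0 d=0 e=1 f=0:
n1 = f OR c = 0 OR 0 = 0
n2 = b AND n1 = 1 AND 0 = 0
n3 = d NOR n2 = 0 NOR 0 = 1
n4 = n3 OR e = 1 OR 1 = 1
n5 = a XOR n4 = 1 XOR 1 = 0
n6 = n5 NOR n2 = 0 NOR 0 = 1
n7 = NOT n6 = NOT 1 = 0
So n7 = 0 as required.

a=1 b=1 c=0 d=0 e=1 f=0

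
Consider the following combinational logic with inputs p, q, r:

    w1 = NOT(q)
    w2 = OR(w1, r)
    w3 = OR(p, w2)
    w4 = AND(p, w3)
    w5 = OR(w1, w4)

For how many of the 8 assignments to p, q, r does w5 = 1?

w5 = OR(w1, w4) must be 1, so at least one of w1, w4 is 1.
Satisfying assignments:
  p=0, q=0, r=0
  p=0, q=0, r=1
  p=1, q=0, r=0
  p=1, q=0, r=1
  p=1, q=1, r=0
  p=1, q=1, r=1

6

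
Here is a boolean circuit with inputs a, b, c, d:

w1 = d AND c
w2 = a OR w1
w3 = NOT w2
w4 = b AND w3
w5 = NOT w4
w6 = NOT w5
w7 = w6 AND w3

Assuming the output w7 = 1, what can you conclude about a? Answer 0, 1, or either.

0

w7 = w6 AND w3 must be 1, so both w6 = 1 and w3 = 1.
Every assignment with w7 = 1 has a = 0; there are 3 such assignment(s).
  a=0, b=1, c=0, d=0
  a=0, b=1, c=0, d=1
  a=0, b=1, c=1, d=0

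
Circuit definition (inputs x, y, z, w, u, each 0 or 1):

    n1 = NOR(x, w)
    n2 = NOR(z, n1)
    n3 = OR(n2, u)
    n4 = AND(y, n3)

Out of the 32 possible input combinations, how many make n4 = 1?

n4 = AND(y, n3) must be 1, so both y = 1 and n3 = 1.
n3 = OR(n2, u) must be 1, so at least one of n2, u is 1.
Enumerating the 32 input combinations, 11 give n4 = 1 and 21 give n4 = 0.

11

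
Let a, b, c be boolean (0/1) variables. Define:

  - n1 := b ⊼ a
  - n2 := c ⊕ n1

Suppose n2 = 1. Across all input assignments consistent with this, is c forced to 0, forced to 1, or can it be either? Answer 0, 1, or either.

either

Both values of c occur among assignments with n2 = 1:
  c=0: a=0, b=0, c=0
  c=1: a=1, b=1, c=1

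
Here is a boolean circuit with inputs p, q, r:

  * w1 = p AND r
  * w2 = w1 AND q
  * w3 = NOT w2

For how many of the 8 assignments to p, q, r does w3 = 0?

w3 = NOT w2 must be 0, so w2 = 1.
Satisfying assignments:
  p=1, q=1, r=1

1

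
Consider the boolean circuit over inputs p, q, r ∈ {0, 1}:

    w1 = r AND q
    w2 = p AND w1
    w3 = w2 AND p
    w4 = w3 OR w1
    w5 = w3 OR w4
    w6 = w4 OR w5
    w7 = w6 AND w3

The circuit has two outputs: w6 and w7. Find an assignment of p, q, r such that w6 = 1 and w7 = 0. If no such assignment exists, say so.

Check with p=0, q=1, r=1:
w1 = r AND q = 1 AND 1 = 1
w2 = p AND w1 = 0 AND 1 = 0
w3 = w2 AND p = 0 AND 0 = 0
w4 = w3 OR w1 = 0 OR 1 = 1
w5 = w3 OR w4 = 0 OR 1 = 1
w6 = w4 OR w5 = 1 OR 1 = 1
w7 = w6 AND w3 = 1 AND 0 = 0
So w6 = 1 and w7 = 0.

p=0, q=1, r=1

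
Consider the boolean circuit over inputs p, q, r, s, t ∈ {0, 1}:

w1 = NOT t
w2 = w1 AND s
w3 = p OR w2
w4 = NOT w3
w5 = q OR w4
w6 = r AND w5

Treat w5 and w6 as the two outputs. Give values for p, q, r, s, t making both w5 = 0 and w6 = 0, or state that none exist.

Check with p=0 q=0 r=1 s=1 t=0:
w1 = NOT t = NOT 0 = 1
w2 = w1 AND s = 1 AND 1 = 1
w3 = p OR w2 = 0 OR 1 = 1
w4 = NOT w3 = NOT 1 = 0
w5 = q OR w4 = 0 OR 0 = 0
w6 = r AND w5 = 1 AND 0 = 0
So w5 = 0 and w6 = 0.

p=0 q=0 r=1 s=1 t=0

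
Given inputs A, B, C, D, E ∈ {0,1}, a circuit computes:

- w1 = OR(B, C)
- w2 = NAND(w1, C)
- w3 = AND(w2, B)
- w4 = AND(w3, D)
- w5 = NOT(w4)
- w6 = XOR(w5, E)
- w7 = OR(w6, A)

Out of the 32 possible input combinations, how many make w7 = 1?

24

w7 = OR(w6, A) must be 1, so at least one of w6, A is 1.
Enumerating the 32 input combinations, 24 give w7 = 1 and 8 give w7 = 0.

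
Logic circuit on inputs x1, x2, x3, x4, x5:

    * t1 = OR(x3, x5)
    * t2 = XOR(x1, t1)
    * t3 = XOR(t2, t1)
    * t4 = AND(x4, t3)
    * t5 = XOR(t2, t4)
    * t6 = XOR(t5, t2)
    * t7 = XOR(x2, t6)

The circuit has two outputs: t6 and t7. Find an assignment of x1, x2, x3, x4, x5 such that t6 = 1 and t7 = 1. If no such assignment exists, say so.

Check with x1=1, x2=0, x3=1, x4=1, x5=0:
t1 = OR(x3, x5) = OR(1, 0) = 1
t2 = XOR(x1, t1) = XOR(1, 1) = 0
t3 = XOR(t2, t1) = XOR(0, 1) = 1
t4 = AND(x4, t3) = AND(1, 1) = 1
t5 = XOR(t2, t4) = XOR(0, 1) = 1
t6 = XOR(t5, t2) = XOR(1, 0) = 1
t7 = XOR(x2, t6) = XOR(0, 1) = 1
So t6 = 1 and t7 = 1.

x1=1, x2=0, x3=1, x4=1, x5=0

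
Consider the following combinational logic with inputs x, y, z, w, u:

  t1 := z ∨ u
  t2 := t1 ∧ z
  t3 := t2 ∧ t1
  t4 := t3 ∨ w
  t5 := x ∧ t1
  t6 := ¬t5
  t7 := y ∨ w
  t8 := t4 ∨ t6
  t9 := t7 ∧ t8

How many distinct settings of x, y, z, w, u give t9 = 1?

23

t9 = t7 ∧ t8 must be 1, so both t7 = 1 and t8 = 1.
t7 = y ∨ w must be 1, so at least one of y, w is 1.
t8 = t4 ∨ t6 must be 1, so at least one of t4, t6 is 1.
Enumerating the 32 input combinations, 23 give t9 = 1 and 9 give t9 = 0.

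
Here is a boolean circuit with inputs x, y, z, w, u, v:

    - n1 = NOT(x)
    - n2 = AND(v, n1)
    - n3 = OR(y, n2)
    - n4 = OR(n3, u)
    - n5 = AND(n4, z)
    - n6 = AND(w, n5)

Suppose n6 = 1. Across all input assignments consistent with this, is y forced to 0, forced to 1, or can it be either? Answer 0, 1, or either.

Both values of y occur among assignments with n6 = 1:
  y=0: x=0, y=0, z=1, w=1, u=0, v=1
  y=1: x=0, y=1, z=1, w=1, u=0, v=0

either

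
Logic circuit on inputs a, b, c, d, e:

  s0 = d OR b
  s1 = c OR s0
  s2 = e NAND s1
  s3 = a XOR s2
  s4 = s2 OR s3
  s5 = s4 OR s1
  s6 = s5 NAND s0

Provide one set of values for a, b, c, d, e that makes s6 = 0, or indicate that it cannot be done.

s6 = s5 NAND s0 must be 0, so both s5 = 1 and s0 = 1.
s5 = s4 OR s1 must be 1, so at least one of s4, s1 is 1.
s0 = d OR b must be 1, so at least one of d, b is 1.
Check with a=0, b=1, c=0, d=1, e=1:
s0 = d OR b = 1 OR 1 = 1
s1 = c OR s0 = 0 OR 1 = 1
s2 = e NAND s1 = 1 NAND 1 = 0
s3 = a XOR s2 = 0 XOR 0 = 0
s4 = s2 OR s3 = 0 OR 0 = 0
s5 = s4 OR s1 = 0 OR 1 = 1
s6 = s5 NAND s0 = 1 NAND 1 = 0
So s6 = 0 as required.

a=0, b=1, c=0, d=1, e=1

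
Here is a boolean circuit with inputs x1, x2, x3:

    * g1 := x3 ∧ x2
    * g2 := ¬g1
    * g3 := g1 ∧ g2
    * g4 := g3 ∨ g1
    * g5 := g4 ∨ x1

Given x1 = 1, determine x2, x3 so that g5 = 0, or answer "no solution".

no solution exists

With x1 = 1 fixed, none of the 4 settings of x2, x3 give g5 = 0.
For example, with x2=0, x3=1:
g1 = x3 ∧ x2 = 1 ∧ 0 = 0
g2 = ¬g1 = ¬0 = 1
g3 = g1 ∧ g2 = 0 ∧ 1 = 0
g4 = g3 ∨ g1 = 0 ∨ 0 = 0
g5 = g4 ∨ x1 = 0 ∨ 1 = 1
giving g5 = 1 ≠ 0.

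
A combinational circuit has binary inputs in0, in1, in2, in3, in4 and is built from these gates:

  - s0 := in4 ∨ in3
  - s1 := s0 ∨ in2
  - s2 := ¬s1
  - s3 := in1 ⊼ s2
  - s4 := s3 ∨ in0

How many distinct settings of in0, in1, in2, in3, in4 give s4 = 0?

1

s4 = s3 ∨ in0 must be 0, so both s3 = 0 and in0 = 0.
s3 = in1 ⊼ s2 must be 0, so both in1 = 1 and s2 = 1.
Satisfying assignments:
  in0=0, in1=1, in2=0, in3=0, in4=0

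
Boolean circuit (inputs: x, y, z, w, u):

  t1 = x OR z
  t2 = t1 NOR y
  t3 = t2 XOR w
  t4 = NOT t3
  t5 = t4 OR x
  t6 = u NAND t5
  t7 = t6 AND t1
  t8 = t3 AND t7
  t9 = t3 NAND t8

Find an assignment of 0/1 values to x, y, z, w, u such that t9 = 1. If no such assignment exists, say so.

x=1, y=1, z=0, w=1, u=1

Check with x=1, y=1, z=0, w=1, u=1:
t1 = x OR z = 1 OR 0 = 1
t2 = t1 NOR y = 1 NOR 1 = 0
t3 = t2 XOR w = 0 XOR 1 = 1
t4 = NOT t3 = NOT 1 = 0
t5 = t4 OR x = 0 OR 1 = 1
t6 = u NAND t5 = 1 NAND 1 = 0
t7 = t6 AND t1 = 0 AND 1 = 0
t8 = t3 AND t7 = 1 AND 0 = 0
t9 = t3 NAND t8 = 1 NAND 0 = 1
So t9 = 1 as required.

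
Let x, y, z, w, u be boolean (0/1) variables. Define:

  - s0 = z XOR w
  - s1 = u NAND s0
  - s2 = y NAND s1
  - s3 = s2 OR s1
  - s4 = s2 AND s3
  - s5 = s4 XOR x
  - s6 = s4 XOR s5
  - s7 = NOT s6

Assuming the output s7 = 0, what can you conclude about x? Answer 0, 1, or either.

1

s7 = NOT s6 must be 0, so s6 = 1.
s6 = s4 XOR s5 must be 1, so s4 and s5 differ.
Every assignment with s7 = 0 has x = 1; there are 16 such assignment(s).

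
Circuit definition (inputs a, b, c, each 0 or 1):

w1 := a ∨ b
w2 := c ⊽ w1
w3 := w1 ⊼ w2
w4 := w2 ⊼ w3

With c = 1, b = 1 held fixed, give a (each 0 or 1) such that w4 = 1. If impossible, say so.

Check with c = 1, b = 1 and a=1:
w1 = a ∨ b = 1 ∨ 1 = 1
w2 = c ⊽ w1 = 1 ⊽ 1 = 0
w3 = w1 ⊼ w2 = 1 ⊼ 0 = 1
w4 = w2 ⊼ w3 = 0 ⊼ 1 = 1
So w4 = 1.

a=1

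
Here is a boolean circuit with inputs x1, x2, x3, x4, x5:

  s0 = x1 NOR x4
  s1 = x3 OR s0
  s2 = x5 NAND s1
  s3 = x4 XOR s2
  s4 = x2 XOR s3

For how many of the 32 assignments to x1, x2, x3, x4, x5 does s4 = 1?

16

s4 = x2 XOR s3 must be 1, so x2 and s3 differ.
Enumerating the 32 input combinations, 16 give s4 = 1 and 16 give s4 = 0.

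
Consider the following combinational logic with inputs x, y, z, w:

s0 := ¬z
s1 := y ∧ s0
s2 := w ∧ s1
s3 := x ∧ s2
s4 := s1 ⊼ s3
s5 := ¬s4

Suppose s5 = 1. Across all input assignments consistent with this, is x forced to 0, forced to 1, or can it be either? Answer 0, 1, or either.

1

s5 = ¬s4 must be 1, so s4 = 0.
Every assignment with s5 = 1 has x = 1; there are 1 such assignment(s).
  x=1, y=1, z=0, w=1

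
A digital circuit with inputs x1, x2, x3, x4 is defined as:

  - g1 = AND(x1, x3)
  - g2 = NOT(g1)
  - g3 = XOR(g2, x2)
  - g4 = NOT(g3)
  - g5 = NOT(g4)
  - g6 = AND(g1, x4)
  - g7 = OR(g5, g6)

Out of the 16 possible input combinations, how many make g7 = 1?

g7 = OR(g5, g6) must be 1, so at least one of g5, g6 is 1.
Enumerating the 16 input combinations, 9 give g7 = 1 and 7 give g7 = 0.

9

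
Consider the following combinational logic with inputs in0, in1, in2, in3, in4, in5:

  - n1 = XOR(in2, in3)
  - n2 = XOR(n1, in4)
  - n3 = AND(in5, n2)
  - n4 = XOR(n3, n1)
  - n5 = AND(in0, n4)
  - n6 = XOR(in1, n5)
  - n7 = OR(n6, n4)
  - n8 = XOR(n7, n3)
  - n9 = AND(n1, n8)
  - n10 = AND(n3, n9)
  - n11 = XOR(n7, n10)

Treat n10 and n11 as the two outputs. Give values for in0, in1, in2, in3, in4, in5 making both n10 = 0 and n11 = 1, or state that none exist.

Check with in0=1 in1=0 in2=1 in3=0 in4=1 in5=0:
n1 = XOR(in2, in3) = XOR(1, 0) = 1
n2 = XOR(n1, in4) = XOR(1, 1) = 0
n3 = AND(in5, n2) = AND(0, 0) = 0
n4 = XOR(n3, n1) = XOR(0, 1) = 1
n5 = AND(in0, n4) = AND(1, 1) = 1
n6 = XOR(in1, n5) = XOR(0, 1) = 1
n7 = OR(n6, n4) = OR(1, 1) = 1
n8 = XOR(n7, n3) = XOR(1, 0) = 1
n9 = AND(n1, n8) = AND(1, 1) = 1
n10 = AND(n3, n9) = AND(0, 1) = 0
n11 = XOR(n7, n10) = XOR(1, 0) = 1
So n10 = 0 and n11 = 1.

in0=1 in1=0 in2=1 in3=0 in4=1 in5=0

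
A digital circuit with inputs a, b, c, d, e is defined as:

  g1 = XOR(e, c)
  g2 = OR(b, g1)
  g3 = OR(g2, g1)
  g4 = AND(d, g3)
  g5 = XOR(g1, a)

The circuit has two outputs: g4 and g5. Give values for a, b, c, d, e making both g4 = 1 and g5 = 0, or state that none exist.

a=1 b=1 c=0 d=1 e=1

Check with a=1 b=1 c=0 d=1 e=1:
g1 = XOR(e, c) = XOR(1, 0) = 1
g2 = OR(b, g1) = OR(1, 1) = 1
g3 = OR(g2, g1) = OR(1, 1) = 1
g4 = AND(d, g3) = AND(1, 1) = 1
g5 = XOR(g1, a) = XOR(1, 1) = 0
So g4 = 1 and g5 = 0.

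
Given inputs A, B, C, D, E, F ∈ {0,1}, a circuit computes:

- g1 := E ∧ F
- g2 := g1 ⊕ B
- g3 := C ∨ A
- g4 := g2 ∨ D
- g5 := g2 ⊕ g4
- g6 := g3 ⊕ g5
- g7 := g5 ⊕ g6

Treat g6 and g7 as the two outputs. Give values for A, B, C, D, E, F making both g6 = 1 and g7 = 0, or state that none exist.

Check with A=0 B=1 C=0 D=1 E=1 F=1:
g1 = E ∧ F = 1 ∧ 1 = 1
g2 = g1 ⊕ B = 1 ⊕ 1 = 0
g3 = C ∨ A = 0 ∨ 0 = 0
g4 = g2 ∨ D = 0 ∨ 1 = 1
g5 = g2 ⊕ g4 = 0 ⊕ 1 = 1
g6 = g3 ⊕ g5 = 0 ⊕ 1 = 1
g7 = g5 ⊕ g6 = 1 ⊕ 1 = 0
So g6 = 1 and g7 = 0.

A=0 B=1 C=0 D=1 E=1 F=1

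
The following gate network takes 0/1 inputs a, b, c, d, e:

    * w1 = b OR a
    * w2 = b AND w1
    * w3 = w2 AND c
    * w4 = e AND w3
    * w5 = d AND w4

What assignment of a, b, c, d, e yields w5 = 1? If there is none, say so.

w5 = d AND w4 must be 1, so both d = 1 and w4 = 1.
Check with a=0, b=1, c=1, d=1, e=1:
w1 = b OR a = 1 OR 0 = 1
w2 = b AND w1 = 1 AND 1 = 1
w3 = w2 AND c = 1 AND 1 = 1
w4 = e AND w3 = 1 AND 1 = 1
w5 = d AND w4 = 1 AND 1 = 1
So w5 = 1 as required.

a=0, b=1, c=1, d=1, e=1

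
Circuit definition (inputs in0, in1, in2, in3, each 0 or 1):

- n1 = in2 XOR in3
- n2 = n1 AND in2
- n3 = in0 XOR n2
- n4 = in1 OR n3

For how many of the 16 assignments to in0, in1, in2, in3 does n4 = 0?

4

n4 = in1 OR n3 must be 0, so both in1 = 0 and n3 = 0.
n3 = in0 XOR n2 must be 0, so in0 and n2 are equal.
Enumerating the 16 input combinations, 4 give n4 = 0 and 12 give n4 = 1.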